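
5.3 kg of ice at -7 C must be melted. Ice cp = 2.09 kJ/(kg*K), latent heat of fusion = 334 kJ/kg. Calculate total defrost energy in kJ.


Sensible heat = cp * dT = 2.09 * 7 = 14.63 kJ/kg
Total per kg = 14.63 + 334 = 348.63 kJ/kg
Q = m * total = 5.3 * 348.63
Q = 1847.7 kJ

1847.7


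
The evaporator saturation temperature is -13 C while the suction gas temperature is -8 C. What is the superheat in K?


Superheat = T_suction - T_evap
Superheat = -8 - (-13)
Superheat = 5 K

5


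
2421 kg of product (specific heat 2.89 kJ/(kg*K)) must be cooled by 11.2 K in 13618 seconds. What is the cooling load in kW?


Q = m * cp * dT / t
Q = 2421 * 2.89 * 11.2 / 13618
Q = 5.754 kW

5.754


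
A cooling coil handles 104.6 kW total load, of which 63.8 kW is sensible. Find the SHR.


SHR = Q_sensible / Q_total
SHR = 63.8 / 104.6
SHR = 0.61

0.61


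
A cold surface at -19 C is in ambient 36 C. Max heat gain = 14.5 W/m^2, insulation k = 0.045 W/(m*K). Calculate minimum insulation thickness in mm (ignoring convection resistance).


dT = 36 - (-19) = 55 K
thickness = k * dT / q_max * 1000
thickness = 0.045 * 55 / 14.5 * 1000
thickness = 170.7 mm

170.7


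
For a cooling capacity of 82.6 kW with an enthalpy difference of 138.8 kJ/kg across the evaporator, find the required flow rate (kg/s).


m_dot = Q / dh
m_dot = 82.6 / 138.8
m_dot = 0.5951 kg/s

0.5951


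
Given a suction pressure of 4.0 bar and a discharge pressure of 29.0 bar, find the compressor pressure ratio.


PR = P_high / P_low
PR = 29.0 / 4.0
PR = 7.25

7.25


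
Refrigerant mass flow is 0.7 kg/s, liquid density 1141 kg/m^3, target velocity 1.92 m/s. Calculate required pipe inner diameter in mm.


A = m_dot / (rho * v) = 0.7 / (1141 * 1.92) = 0.0003195296524 m^2
d = sqrt(4*A/pi) * 1000
d = 20.2 mm

20.2


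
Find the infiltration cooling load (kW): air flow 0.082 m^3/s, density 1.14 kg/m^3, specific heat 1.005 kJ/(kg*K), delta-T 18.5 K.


Q = V_dot * rho * cp * dT
Q = 0.082 * 1.14 * 1.005 * 18.5
Q = 1.738 kW

1.738


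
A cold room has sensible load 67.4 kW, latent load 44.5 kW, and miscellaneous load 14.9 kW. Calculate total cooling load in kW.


Q_total = Q_s + Q_l + Q_misc
Q_total = 67.4 + 44.5 + 14.9
Q_total = 126.8 kW

126.8


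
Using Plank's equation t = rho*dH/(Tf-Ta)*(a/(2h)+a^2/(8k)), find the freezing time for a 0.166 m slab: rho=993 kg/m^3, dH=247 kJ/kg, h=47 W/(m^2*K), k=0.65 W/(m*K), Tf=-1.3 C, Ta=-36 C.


dT = -1.3 - (-36) = 34.7 K
term1 = a/(2h) = 0.166/(2*47) = 0.001765957447
term2 = a^2/(8k) = 0.166^2/(8*0.65) = 0.005299230769
t = rho*dH*1000/dT * (term1 + term2)
t = 993*247*1000/34.7 * (0.001765957447 + 0.005299230769)
t = 49939 s

49939


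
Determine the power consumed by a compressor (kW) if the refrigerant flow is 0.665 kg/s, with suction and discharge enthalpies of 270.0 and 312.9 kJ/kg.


dh = 312.9 - 270.0 = 42.9 kJ/kg
W = m_dot * dh = 0.665 * 42.9 = 28.53 kW

28.53


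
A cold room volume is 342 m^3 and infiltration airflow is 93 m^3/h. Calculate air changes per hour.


ACH = flow / volume
ACH = 93 / 342
ACH = 0.272

0.272


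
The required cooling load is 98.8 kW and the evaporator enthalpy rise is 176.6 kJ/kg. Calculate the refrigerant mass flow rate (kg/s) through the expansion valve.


m_dot = Q / dh
m_dot = 98.8 / 176.6
m_dot = 0.5595 kg/s

0.5595


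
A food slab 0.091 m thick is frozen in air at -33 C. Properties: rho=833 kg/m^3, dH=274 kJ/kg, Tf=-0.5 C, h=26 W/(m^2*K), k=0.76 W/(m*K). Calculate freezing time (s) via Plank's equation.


dT = -0.5 - (-33) = 32.5 K
term1 = a/(2h) = 0.091/(2*26) = 0.00175
term2 = a^2/(8k) = 0.091^2/(8*0.76) = 0.001362006579
t = rho*dH*1000/dT * (term1 + term2)
t = 833*274*1000/32.5 * (0.00175 + 0.001362006579)
t = 21855 s

21855


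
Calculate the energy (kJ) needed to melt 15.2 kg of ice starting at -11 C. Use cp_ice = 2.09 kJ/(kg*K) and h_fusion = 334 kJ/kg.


Sensible heat = cp * dT = 2.09 * 11 = 22.99 kJ/kg
Total per kg = 22.99 + 334 = 356.99 kJ/kg
Q = m * total = 15.2 * 356.99
Q = 5426.2 kJ

5426.2


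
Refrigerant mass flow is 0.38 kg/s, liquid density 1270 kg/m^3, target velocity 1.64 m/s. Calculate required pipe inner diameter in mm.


A = m_dot / (rho * v) = 0.38 / (1270 * 1.64) = 0.0001824467064 m^2
d = sqrt(4*A/pi) * 1000
d = 15.2 mm

15.2


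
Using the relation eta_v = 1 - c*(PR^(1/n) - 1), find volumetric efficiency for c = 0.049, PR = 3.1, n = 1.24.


PR^(1/n) = 3.1^(1/1.24) = 2.49034451
eta_v = 1 - 0.049 * (2.49034451 - 1)
eta_v = 0.927

0.927


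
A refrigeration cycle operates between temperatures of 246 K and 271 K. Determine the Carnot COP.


dT = 271 - 246 = 25 K
COP_carnot = T_cold / dT = 246 / 25
COP_carnot = 9.84

9.84


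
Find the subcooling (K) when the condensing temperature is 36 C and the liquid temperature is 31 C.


Subcooling = T_cond - T_liquid
Subcooling = 36 - 31
Subcooling = 5 K

5


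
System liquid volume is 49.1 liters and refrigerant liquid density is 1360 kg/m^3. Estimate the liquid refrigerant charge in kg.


Charge = V * rho / 1000
Charge = 49.1 * 1360 / 1000
Charge = 66.78 kg

66.78


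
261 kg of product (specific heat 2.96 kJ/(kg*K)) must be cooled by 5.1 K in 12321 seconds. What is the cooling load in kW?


Q = m * cp * dT / t
Q = 261 * 2.96 * 5.1 / 12321
Q = 0.32 kW

0.32


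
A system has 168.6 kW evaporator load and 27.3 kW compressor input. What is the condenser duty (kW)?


Q_cond = Q_evap + W
Q_cond = 168.6 + 27.3
Q_cond = 195.9 kW

195.9


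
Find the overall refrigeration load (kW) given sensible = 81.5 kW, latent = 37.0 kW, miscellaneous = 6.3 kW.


Q_total = Q_s + Q_l + Q_misc
Q_total = 81.5 + 37.0 + 6.3
Q_total = 124.8 kW

124.8


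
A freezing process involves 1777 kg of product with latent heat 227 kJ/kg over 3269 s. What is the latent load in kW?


Q_lat = m * h_fg / t
Q_lat = 1777 * 227 / 3269
Q_lat = 123.4 kW

123.4


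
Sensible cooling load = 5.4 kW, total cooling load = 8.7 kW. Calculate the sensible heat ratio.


SHR = Q_sensible / Q_total
SHR = 5.4 / 8.7
SHR = 0.621

0.621


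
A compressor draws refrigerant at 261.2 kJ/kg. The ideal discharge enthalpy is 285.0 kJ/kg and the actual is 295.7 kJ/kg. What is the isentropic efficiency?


dh_ideal = 285.0 - 261.2 = 23.8 kJ/kg
dh_actual = 295.7 - 261.2 = 34.5 kJ/kg
eta_s = dh_ideal / dh_actual = 23.8 / 34.5
eta_s = 0.6899

0.6899


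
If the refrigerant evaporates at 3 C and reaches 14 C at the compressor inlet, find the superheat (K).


Superheat = T_suction - T_evap
Superheat = 14 - (3)
Superheat = 11 K

11


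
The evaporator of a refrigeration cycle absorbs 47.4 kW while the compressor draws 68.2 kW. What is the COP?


COP = Q_evap / W
COP = 47.4 / 68.2
COP = 0.695

0.695


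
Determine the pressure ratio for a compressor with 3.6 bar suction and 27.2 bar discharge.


PR = P_high / P_low
PR = 27.2 / 3.6
PR = 7.556

7.556


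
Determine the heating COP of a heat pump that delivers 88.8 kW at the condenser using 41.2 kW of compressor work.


COP_hp = Q_cond / W
COP_hp = 88.8 / 41.2
COP_hp = 2.155

2.155


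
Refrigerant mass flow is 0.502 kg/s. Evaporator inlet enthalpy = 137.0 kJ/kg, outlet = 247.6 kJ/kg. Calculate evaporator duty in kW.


dh = 247.6 - 137.0 = 110.6 kJ/kg
Q_evap = m_dot * dh = 0.502 * 110.6
Q_evap = 55.52 kW

55.52


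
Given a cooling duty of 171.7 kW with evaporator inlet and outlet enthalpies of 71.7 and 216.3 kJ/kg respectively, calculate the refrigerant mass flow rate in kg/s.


dh = 216.3 - 71.7 = 144.6 kJ/kg
m_dot = Q / dh = 171.7 / 144.6 = 1.1874 kg/s

1.1874


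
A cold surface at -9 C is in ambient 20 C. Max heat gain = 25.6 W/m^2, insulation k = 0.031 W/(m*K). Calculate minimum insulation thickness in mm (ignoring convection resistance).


dT = 20 - (-9) = 29 K
thickness = k * dT / q_max * 1000
thickness = 0.031 * 29 / 25.6 * 1000
thickness = 35.1 mm

35.1


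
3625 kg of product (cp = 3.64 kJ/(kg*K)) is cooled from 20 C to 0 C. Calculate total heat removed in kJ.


dT = 20 - (0) = 20 K
Q = m * cp * dT = 3625 * 3.64 * 20
Q = 263900 kJ

263900


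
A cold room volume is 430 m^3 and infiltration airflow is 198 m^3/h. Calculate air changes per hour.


ACH = flow / volume
ACH = 198 / 430
ACH = 0.46

0.46


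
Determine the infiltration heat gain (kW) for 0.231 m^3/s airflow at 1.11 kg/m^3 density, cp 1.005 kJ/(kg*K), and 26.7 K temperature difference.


Q = V_dot * rho * cp * dT
Q = 0.231 * 1.11 * 1.005 * 26.7
Q = 6.88 kW

6.88


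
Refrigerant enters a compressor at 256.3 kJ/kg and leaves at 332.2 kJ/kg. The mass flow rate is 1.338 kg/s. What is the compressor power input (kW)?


dh = 332.2 - 256.3 = 75.9 kJ/kg
W = m_dot * dh = 1.338 * 75.9 = 101.55 kW

101.55


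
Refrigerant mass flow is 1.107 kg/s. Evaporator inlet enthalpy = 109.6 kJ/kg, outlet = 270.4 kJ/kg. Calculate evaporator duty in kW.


dh = 270.4 - 109.6 = 160.8 kJ/kg
Q_evap = m_dot * dh = 1.107 * 160.8
Q_evap = 178.01 kW

178.01


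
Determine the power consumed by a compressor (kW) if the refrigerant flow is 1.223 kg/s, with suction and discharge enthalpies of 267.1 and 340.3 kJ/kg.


dh = 340.3 - 267.1 = 73.2 kJ/kg
W = m_dot * dh = 1.223 * 73.2 = 89.52 kW

89.52


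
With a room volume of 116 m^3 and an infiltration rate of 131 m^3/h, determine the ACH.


ACH = flow / volume
ACH = 131 / 116
ACH = 1.129

1.129


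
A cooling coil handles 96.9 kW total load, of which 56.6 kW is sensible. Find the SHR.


SHR = Q_sensible / Q_total
SHR = 56.6 / 96.9
SHR = 0.584

0.584


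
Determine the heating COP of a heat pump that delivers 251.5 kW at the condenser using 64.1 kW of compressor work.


COP_hp = Q_cond / W
COP_hp = 251.5 / 64.1
COP_hp = 3.924

3.924


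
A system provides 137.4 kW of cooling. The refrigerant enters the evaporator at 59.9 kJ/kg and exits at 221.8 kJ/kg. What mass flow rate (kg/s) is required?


dh = 221.8 - 59.9 = 161.9 kJ/kg
m_dot = Q / dh = 137.4 / 161.9 = 0.8487 kg/s

0.8487


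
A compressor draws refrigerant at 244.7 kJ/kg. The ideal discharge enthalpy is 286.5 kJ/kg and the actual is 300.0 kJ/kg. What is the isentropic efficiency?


dh_ideal = 286.5 - 244.7 = 41.8 kJ/kg
dh_actual = 300.0 - 244.7 = 55.3 kJ/kg
eta_s = dh_ideal / dh_actual = 41.8 / 55.3
eta_s = 0.7559

0.7559


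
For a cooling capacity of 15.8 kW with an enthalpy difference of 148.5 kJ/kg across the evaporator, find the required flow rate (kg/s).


m_dot = Q / dh
m_dot = 15.8 / 148.5
m_dot = 0.1064 kg/s

0.1064


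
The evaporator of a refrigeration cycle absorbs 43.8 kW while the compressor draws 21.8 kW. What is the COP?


COP = Q_evap / W
COP = 43.8 / 21.8
COP = 2.009

2.009


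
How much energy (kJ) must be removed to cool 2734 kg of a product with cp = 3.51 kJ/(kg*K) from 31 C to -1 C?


dT = 31 - (-1) = 32 K
Q = m * cp * dT = 2734 * 3.51 * 32
Q = 307083 kJ

307083


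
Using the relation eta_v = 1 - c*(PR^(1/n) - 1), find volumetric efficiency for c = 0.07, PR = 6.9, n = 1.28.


PR^(1/n) = 6.9^(1/1.28) = 4.52221131
eta_v = 1 - 0.07 * (4.52221131 - 1)
eta_v = 0.7534

0.7534


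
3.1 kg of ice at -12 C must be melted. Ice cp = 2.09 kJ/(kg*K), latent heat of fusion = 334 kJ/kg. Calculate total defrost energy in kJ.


Sensible heat = cp * dT = 2.09 * 12 = 25.08 kJ/kg
Total per kg = 25.08 + 334 = 359.08 kJ/kg
Q = m * total = 3.1 * 359.08
Q = 1113.1 kJ

1113.1


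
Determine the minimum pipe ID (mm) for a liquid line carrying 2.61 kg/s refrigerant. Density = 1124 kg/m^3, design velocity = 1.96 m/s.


A = m_dot / (rho * v) = 2.61 / (1124 * 1.96) = 0.00118472656 m^2
d = sqrt(4*A/pi) * 1000
d = 38.8 mm

38.8


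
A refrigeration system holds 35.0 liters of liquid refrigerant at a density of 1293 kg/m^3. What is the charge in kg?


Charge = V * rho / 1000
Charge = 35.0 * 1293 / 1000
Charge = 45.26 kg

45.26


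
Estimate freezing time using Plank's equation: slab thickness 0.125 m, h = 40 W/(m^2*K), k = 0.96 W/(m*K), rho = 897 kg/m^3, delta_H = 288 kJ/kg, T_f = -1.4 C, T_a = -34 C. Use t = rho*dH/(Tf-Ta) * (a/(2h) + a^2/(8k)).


dT = -1.4 - (-34) = 32.6 K
term1 = a/(2h) = 0.125/(2*40) = 0.0015625
term2 = a^2/(8k) = 0.125^2/(8*0.96) = 0.002034505208
t = rho*dH*1000/dT * (term1 + term2)
t = 897*288*1000/32.6 * (0.0015625 + 0.002034505208)
t = 28504 s

28504


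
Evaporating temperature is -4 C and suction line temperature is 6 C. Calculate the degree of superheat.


Superheat = T_suction - T_evap
Superheat = 6 - (-4)
Superheat = 10 K

10


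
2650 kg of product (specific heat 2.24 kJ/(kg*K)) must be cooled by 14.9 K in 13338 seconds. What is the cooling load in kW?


Q = m * cp * dT / t
Q = 2650 * 2.24 * 14.9 / 13338
Q = 6.631 kW

6.631


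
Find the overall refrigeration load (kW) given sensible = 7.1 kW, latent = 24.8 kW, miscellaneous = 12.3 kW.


Q_total = Q_s + Q_l + Q_misc
Q_total = 7.1 + 24.8 + 12.3
Q_total = 44.2 kW

44.2


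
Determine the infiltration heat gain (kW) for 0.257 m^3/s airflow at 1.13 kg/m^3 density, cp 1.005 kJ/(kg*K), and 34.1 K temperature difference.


Q = V_dot * rho * cp * dT
Q = 0.257 * 1.13 * 1.005 * 34.1
Q = 9.952 kW

9.952


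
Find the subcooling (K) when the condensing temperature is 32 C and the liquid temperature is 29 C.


Subcooling = T_cond - T_liquid
Subcooling = 32 - 29
Subcooling = 3 K

3


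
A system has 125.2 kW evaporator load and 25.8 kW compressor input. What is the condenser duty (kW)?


Q_cond = Q_evap + W
Q_cond = 125.2 + 25.8
Q_cond = 151.0 kW

151.0


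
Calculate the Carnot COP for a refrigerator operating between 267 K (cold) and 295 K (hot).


dT = 295 - 267 = 28 K
COP_carnot = T_cold / dT = 267 / 28
COP_carnot = 9.536

9.536


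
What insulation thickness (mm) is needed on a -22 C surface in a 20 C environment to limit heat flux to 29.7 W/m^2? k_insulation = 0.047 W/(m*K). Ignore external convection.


dT = 20 - (-22) = 42 K
thickness = k * dT / q_max * 1000
thickness = 0.047 * 42 / 29.7 * 1000
thickness = 66.5 mm

66.5


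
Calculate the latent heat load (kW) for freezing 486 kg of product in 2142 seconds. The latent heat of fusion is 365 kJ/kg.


Q_lat = m * h_fg / t
Q_lat = 486 * 365 / 2142
Q_lat = 82.82 kW

82.82


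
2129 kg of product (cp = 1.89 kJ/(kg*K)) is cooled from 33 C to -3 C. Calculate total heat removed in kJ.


dT = 33 - (-3) = 36 K
Q = m * cp * dT = 2129 * 1.89 * 36
Q = 144857 kJ

144857


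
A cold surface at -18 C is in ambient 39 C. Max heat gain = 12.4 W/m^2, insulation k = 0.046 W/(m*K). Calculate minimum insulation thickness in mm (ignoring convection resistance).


dT = 39 - (-18) = 57 K
thickness = k * dT / q_max * 1000
thickness = 0.046 * 57 / 12.4 * 1000
thickness = 211.5 mm

211.5


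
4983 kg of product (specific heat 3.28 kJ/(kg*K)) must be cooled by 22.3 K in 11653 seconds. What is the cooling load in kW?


Q = m * cp * dT / t
Q = 4983 * 3.28 * 22.3 / 11653
Q = 31.277 kW

31.277


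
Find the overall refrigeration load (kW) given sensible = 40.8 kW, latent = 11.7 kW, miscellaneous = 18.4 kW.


Q_total = Q_s + Q_l + Q_misc
Q_total = 40.8 + 11.7 + 18.4
Q_total = 70.9 kW

70.9


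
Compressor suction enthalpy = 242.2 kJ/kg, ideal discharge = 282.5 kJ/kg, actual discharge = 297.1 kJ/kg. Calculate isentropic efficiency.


dh_ideal = 282.5 - 242.2 = 40.3 kJ/kg
dh_actual = 297.1 - 242.2 = 54.9 kJ/kg
eta_s = dh_ideal / dh_actual = 40.3 / 54.9
eta_s = 0.7341

0.7341


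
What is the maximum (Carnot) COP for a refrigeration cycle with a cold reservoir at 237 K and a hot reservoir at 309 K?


dT = 309 - 237 = 72 K
COP_carnot = T_cold / dT = 237 / 72
COP_carnot = 3.292

3.292


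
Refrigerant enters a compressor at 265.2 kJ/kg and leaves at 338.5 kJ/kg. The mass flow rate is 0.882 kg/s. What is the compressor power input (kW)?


dh = 338.5 - 265.2 = 73.3 kJ/kg
W = m_dot * dh = 0.882 * 73.3 = 64.65 kW

64.65


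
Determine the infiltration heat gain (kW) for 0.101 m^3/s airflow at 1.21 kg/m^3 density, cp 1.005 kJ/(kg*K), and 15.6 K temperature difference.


Q = V_dot * rho * cp * dT
Q = 0.101 * 1.21 * 1.005 * 15.6
Q = 1.916 kW

1.916


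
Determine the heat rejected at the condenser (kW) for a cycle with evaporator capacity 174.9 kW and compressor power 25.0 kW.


Q_cond = Q_evap + W
Q_cond = 174.9 + 25.0
Q_cond = 199.9 kW

199.9


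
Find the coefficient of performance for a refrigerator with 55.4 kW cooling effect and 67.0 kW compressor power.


COP = Q_evap / W
COP = 55.4 / 67.0
COP = 0.827

0.827


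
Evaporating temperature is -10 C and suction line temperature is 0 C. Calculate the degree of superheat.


Superheat = T_suction - T_evap
Superheat = 0 - (-10)
Superheat = 10 K

10


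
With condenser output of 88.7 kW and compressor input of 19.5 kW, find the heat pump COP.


COP_hp = Q_cond / W
COP_hp = 88.7 / 19.5
COP_hp = 4.549

4.549


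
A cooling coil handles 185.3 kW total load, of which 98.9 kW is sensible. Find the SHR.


SHR = Q_sensible / Q_total
SHR = 98.9 / 185.3
SHR = 0.534

0.534


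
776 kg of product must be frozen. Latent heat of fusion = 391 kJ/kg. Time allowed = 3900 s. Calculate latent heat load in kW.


Q_lat = m * h_fg / t
Q_lat = 776 * 391 / 3900
Q_lat = 77.8 kW

77.8


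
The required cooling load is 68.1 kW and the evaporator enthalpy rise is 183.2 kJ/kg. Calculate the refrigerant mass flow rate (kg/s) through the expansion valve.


m_dot = Q / dh
m_dot = 68.1 / 183.2
m_dot = 0.3717 kg/s

0.3717


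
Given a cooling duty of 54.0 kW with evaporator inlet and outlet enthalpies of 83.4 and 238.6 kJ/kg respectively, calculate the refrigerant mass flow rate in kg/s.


dh = 238.6 - 83.4 = 155.2 kJ/kg
m_dot = Q / dh = 54.0 / 155.2 = 0.3479 kg/s

0.3479


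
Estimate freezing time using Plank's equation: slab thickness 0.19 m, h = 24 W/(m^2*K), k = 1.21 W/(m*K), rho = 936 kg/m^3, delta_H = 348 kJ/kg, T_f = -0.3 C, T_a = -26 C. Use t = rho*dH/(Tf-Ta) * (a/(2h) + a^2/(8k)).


dT = -0.3 - (-26) = 25.7 K
term1 = a/(2h) = 0.19/(2*24) = 0.003958333333
term2 = a^2/(8k) = 0.19^2/(8*1.21) = 0.003729338843
t = rho*dH*1000/dT * (term1 + term2)
t = 936*348*1000/25.7 * (0.003958333333 + 0.003729338843)
t = 97435 s

97435


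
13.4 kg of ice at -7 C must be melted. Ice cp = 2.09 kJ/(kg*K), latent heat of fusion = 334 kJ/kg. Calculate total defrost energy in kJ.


Sensible heat = cp * dT = 2.09 * 7 = 14.63 kJ/kg
Total per kg = 14.63 + 334 = 348.63 kJ/kg
Q = m * total = 13.4 * 348.63
Q = 4671.6 kJ

4671.6


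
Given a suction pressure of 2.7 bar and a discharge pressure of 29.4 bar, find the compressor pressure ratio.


PR = P_high / P_low
PR = 29.4 / 2.7
PR = 10.889

10.889


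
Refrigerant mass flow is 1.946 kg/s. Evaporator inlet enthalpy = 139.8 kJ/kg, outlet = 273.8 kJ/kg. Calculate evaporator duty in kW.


dh = 273.8 - 139.8 = 134.0 kJ/kg
Q_evap = m_dot * dh = 1.946 * 134.0
Q_evap = 260.76 kW

260.76


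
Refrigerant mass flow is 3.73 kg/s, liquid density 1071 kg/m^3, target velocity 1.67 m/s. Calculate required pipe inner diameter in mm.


A = m_dot / (rho * v) = 3.73 / (1071 * 1.67) = 0.002085464924 m^2
d = sqrt(4*A/pi) * 1000
d = 51.5 mm

51.5


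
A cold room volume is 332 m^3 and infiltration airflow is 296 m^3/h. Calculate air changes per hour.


ACH = flow / volume
ACH = 296 / 332
ACH = 0.892

0.892


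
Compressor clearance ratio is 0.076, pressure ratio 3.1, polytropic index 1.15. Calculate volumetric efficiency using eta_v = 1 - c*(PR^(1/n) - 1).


PR^(1/n) = 3.1^(1/1.15) = 2.67467512
eta_v = 1 - 0.076 * (2.67467512 - 1)
eta_v = 0.8727

0.8727


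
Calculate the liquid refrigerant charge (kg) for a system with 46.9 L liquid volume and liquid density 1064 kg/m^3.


Charge = V * rho / 1000
Charge = 46.9 * 1064 / 1000
Charge = 49.9 kg

49.9


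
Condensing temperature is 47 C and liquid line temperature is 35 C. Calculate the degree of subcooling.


Subcooling = T_cond - T_liquid
Subcooling = 47 - 35
Subcooling = 12 K

12


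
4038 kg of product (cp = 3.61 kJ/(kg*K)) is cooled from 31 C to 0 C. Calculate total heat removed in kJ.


dT = 31 - (0) = 31 K
Q = m * cp * dT = 4038 * 3.61 * 31
Q = 451893 kJ

451893


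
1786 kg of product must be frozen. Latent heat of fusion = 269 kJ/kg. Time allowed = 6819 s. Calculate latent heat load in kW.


Q_lat = m * h_fg / t
Q_lat = 1786 * 269 / 6819
Q_lat = 70.46 kW

70.46


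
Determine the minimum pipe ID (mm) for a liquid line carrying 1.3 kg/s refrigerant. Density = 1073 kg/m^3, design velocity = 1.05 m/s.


A = m_dot / (rho * v) = 1.3 / (1073 * 1.05) = 0.001153863223 m^2
d = sqrt(4*A/pi) * 1000
d = 38.3 mm

38.3


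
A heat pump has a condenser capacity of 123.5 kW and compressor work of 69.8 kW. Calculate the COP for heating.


COP_hp = Q_cond / W
COP_hp = 123.5 / 69.8
COP_hp = 1.769

1.769


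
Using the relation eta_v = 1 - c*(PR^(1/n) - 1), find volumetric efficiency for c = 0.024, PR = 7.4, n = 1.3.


PR^(1/n) = 7.4^(1/1.3) = 4.66272481
eta_v = 1 - 0.024 * (4.66272481 - 1)
eta_v = 0.9121

0.9121


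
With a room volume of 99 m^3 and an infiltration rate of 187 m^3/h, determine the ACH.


ACH = flow / volume
ACH = 187 / 99
ACH = 1.889

1.889


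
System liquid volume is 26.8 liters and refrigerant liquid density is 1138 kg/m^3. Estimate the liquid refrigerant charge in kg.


Charge = V * rho / 1000
Charge = 26.8 * 1138 / 1000
Charge = 30.5 kg

30.5


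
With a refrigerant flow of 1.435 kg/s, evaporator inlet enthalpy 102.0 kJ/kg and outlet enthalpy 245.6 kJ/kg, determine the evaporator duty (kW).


dh = 245.6 - 102.0 = 143.6 kJ/kg
Q_evap = m_dot * dh = 1.435 * 143.6
Q_evap = 206.07 kW

206.07


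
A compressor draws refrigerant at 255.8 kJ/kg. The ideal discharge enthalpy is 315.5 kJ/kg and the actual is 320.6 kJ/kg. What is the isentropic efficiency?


dh_ideal = 315.5 - 255.8 = 59.7 kJ/kg
dh_actual = 320.6 - 255.8 = 64.8 kJ/kg
eta_s = dh_ideal / dh_actual = 59.7 / 64.8
eta_s = 0.9213

0.9213


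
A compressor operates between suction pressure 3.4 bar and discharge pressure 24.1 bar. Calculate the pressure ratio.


PR = P_high / P_low
PR = 24.1 / 3.4
PR = 7.088

7.088


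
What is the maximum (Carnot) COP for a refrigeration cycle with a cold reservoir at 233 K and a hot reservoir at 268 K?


dT = 268 - 233 = 35 K
COP_carnot = T_cold / dT = 233 / 35
COP_carnot = 6.657

6.657


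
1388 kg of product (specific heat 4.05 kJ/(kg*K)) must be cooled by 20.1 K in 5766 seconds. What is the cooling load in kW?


Q = m * cp * dT / t
Q = 1388 * 4.05 * 20.1 / 5766
Q = 19.596 kW

19.596


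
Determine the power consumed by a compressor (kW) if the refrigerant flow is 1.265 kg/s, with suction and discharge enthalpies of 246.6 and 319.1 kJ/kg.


dh = 319.1 - 246.6 = 72.5 kJ/kg
W = m_dot * dh = 1.265 * 72.5 = 91.71 kW

91.71


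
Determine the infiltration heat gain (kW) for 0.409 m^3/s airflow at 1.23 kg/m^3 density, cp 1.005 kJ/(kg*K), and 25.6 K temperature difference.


Q = V_dot * rho * cp * dT
Q = 0.409 * 1.23 * 1.005 * 25.6
Q = 12.943 kW

12.943


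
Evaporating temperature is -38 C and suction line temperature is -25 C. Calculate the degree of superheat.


Superheat = T_suction - T_evap
Superheat = -25 - (-38)
Superheat = 13 K

13


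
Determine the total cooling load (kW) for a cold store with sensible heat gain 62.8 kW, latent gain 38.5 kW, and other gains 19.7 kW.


Q_total = Q_s + Q_l + Q_misc
Q_total = 62.8 + 38.5 + 19.7
Q_total = 121.0 kW

121.0


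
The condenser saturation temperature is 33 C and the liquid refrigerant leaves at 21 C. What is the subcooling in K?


Subcooling = T_cond - T_liquid
Subcooling = 33 - 21
Subcooling = 12 K

12


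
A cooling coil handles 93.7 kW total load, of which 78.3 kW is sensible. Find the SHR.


SHR = Q_sensible / Q_total
SHR = 78.3 / 93.7
SHR = 0.836

0.836


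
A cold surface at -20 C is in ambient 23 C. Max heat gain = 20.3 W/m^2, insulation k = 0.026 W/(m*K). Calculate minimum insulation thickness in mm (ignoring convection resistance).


dT = 23 - (-20) = 43 K
thickness = k * dT / q_max * 1000
thickness = 0.026 * 43 / 20.3 * 1000
thickness = 55.1 mm

55.1


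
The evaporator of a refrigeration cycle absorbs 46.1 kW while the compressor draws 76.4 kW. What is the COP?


COP = Q_evap / W
COP = 46.1 / 76.4
COP = 0.603

0.603


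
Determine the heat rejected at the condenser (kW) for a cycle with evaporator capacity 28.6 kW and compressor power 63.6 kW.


Q_cond = Q_evap + W
Q_cond = 28.6 + 63.6
Q_cond = 92.2 kW

92.2


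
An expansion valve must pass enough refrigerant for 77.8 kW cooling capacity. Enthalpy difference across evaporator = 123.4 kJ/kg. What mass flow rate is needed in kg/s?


m_dot = Q / dh
m_dot = 77.8 / 123.4
m_dot = 0.6305 kg/s

0.6305


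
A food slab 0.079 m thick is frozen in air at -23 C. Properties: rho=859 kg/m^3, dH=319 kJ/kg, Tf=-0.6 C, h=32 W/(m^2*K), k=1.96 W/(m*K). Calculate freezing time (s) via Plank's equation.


dT = -0.6 - (-23) = 22.4 K
term1 = a/(2h) = 0.079/(2*32) = 0.001234375
term2 = a^2/(8k) = 0.079^2/(8*1.96) = 0.0003980229592
t = rho*dH*1000/dT * (term1 + term2)
t = 859*319*1000/22.4 * (0.001234375 + 0.0003980229592)
t = 19969 s

19969


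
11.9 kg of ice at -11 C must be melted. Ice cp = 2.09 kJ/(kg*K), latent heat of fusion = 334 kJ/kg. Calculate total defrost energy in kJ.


Sensible heat = cp * dT = 2.09 * 11 = 22.99 kJ/kg
Total per kg = 22.99 + 334 = 356.99 kJ/kg
Q = m * total = 11.9 * 356.99
Q = 4248.2 kJ

4248.2


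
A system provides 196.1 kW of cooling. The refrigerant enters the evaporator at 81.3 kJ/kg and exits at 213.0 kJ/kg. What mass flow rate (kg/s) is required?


dh = 213.0 - 81.3 = 131.7 kJ/kg
m_dot = Q / dh = 196.1 / 131.7 = 1.489 kg/s

1.489


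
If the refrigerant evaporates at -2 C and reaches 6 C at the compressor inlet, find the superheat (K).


Superheat = T_suction - T_evap
Superheat = 6 - (-2)
Superheat = 8 K

8


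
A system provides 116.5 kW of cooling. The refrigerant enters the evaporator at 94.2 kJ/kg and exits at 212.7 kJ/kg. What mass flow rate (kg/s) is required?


dh = 212.7 - 94.2 = 118.5 kJ/kg
m_dot = Q / dh = 116.5 / 118.5 = 0.9831 kg/s

0.9831


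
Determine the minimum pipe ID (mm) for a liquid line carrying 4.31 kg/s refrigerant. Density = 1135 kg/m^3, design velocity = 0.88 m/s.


A = m_dot / (rho * v) = 4.31 / (1135 * 0.88) = 0.004315178214 m^2
d = sqrt(4*A/pi) * 1000
d = 74.1 mm

74.1


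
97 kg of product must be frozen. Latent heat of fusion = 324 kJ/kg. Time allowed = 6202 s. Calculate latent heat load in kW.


Q_lat = m * h_fg / t
Q_lat = 97 * 324 / 6202
Q_lat = 5.07 kW

5.07


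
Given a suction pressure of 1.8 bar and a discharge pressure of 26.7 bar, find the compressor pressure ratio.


PR = P_high / P_low
PR = 26.7 / 1.8
PR = 14.833

14.833


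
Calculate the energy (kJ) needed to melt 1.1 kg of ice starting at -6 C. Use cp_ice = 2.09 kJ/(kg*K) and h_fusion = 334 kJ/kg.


Sensible heat = cp * dT = 2.09 * 6 = 12.54 kJ/kg
Total per kg = 12.54 + 334 = 346.54 kJ/kg
Q = m * total = 1.1 * 346.54
Q = 381.2 kJ

381.2


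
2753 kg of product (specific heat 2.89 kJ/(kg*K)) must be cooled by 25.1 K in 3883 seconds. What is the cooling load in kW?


Q = m * cp * dT / t
Q = 2753 * 2.89 * 25.1 / 3883
Q = 51.429 kW

51.429


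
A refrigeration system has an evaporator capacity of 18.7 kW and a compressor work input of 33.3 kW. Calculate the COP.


COP = Q_evap / W
COP = 18.7 / 33.3
COP = 0.562

0.562


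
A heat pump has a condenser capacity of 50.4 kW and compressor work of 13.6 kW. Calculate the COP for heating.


COP_hp = Q_cond / W
COP_hp = 50.4 / 13.6
COP_hp = 3.706

3.706


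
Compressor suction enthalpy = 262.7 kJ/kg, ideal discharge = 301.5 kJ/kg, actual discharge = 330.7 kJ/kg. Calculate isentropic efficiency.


dh_ideal = 301.5 - 262.7 = 38.8 kJ/kg
dh_actual = 330.7 - 262.7 = 68.0 kJ/kg
eta_s = dh_ideal / dh_actual = 38.8 / 68.0
eta_s = 0.5706

0.5706


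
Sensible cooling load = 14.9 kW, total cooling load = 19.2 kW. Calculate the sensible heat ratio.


SHR = Q_sensible / Q_total
SHR = 14.9 / 19.2
SHR = 0.776

0.776


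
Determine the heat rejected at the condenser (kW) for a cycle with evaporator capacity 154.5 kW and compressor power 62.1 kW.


Q_cond = Q_evap + W
Q_cond = 154.5 + 62.1
Q_cond = 216.6 kW

216.6


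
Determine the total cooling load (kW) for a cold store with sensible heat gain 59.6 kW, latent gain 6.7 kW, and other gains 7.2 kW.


Q_total = Q_s + Q_l + Q_misc
Q_total = 59.6 + 6.7 + 7.2
Q_total = 73.5 kW

73.5


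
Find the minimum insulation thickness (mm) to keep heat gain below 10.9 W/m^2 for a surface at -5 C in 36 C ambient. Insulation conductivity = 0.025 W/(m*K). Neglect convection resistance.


dT = 36 - (-5) = 41 K
thickness = k * dT / q_max * 1000
thickness = 0.025 * 41 / 10.9 * 1000
thickness = 94.0 mm

94.0


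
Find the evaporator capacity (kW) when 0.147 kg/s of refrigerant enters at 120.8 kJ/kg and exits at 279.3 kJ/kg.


dh = 279.3 - 120.8 = 158.5 kJ/kg
Q_evap = m_dot * dh = 0.147 * 158.5
Q_evap = 23.3 kW

23.3


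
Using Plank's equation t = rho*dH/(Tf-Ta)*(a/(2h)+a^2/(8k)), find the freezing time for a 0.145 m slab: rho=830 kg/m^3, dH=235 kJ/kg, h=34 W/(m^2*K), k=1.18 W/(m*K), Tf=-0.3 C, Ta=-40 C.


dT = -0.3 - (-40) = 39.7 K
term1 = a/(2h) = 0.145/(2*34) = 0.002132352941
term2 = a^2/(8k) = 0.145^2/(8*1.18) = 0.002227224576
t = rho*dH*1000/dT * (term1 + term2)
t = 830*235*1000/39.7 * (0.002132352941 + 0.002227224576)
t = 21419 s

21419


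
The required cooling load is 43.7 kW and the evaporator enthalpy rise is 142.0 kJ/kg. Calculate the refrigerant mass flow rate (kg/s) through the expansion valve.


m_dot = Q / dh
m_dot = 43.7 / 142.0
m_dot = 0.3077 kg/s

0.3077


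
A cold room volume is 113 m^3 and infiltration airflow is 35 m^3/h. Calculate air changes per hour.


ACH = flow / volume
ACH = 35 / 113
ACH = 0.31

0.31


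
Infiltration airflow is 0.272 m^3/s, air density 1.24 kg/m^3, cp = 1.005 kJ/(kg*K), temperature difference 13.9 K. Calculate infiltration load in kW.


Q = V_dot * rho * cp * dT
Q = 0.272 * 1.24 * 1.005 * 13.9
Q = 4.712 kW

4.712


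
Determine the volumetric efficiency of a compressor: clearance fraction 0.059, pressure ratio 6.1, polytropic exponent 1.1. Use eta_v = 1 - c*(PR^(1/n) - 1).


PR^(1/n) = 6.1^(1/1.1) = 5.17530815
eta_v = 1 - 0.059 * (5.17530815 - 1)
eta_v = 0.7537

0.7537


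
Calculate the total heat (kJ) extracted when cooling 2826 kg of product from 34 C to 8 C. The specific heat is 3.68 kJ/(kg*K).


dT = 34 - (8) = 26 K
Q = m * cp * dT = 2826 * 3.68 * 26
Q = 270392 kJ

270392


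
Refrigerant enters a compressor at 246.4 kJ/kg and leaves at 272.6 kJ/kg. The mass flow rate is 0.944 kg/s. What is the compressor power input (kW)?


dh = 272.6 - 246.4 = 26.2 kJ/kg
W = m_dot * dh = 0.944 * 26.2 = 24.73 kW

24.73


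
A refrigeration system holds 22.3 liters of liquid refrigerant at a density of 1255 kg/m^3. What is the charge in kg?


Charge = V * rho / 1000
Charge = 22.3 * 1255 / 1000
Charge = 27.99 kg

27.99


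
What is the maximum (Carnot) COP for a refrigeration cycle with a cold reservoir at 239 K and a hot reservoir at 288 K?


dT = 288 - 239 = 49 K
COP_carnot = T_cold / dT = 239 / 49
COP_carnot = 4.878

4.878


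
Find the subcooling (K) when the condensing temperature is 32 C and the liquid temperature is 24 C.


Subcooling = T_cond - T_liquid
Subcooling = 32 - 24
Subcooling = 8 K

8


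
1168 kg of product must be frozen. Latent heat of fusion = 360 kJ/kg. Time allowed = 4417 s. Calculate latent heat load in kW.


Q_lat = m * h_fg / t
Q_lat = 1168 * 360 / 4417
Q_lat = 95.2 kW

95.2


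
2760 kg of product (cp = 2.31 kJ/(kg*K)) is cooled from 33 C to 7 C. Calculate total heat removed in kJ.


dT = 33 - (7) = 26 K
Q = m * cp * dT = 2760 * 2.31 * 26
Q = 165766 kJ

165766


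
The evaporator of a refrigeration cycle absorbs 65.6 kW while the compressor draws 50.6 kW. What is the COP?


COP = Q_evap / W
COP = 65.6 / 50.6
COP = 1.296

1.296


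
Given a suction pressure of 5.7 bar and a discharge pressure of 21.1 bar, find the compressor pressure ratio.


PR = P_high / P_low
PR = 21.1 / 5.7
PR = 3.702

3.702


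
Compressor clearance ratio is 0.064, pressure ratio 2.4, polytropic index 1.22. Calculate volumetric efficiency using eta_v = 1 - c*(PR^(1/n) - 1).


PR^(1/n) = 2.4^(1/1.22) = 2.049503
eta_v = 1 - 0.064 * (2.049503 - 1)
eta_v = 0.9328

0.9328


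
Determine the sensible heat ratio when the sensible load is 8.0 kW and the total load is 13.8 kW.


SHR = Q_sensible / Q_total
SHR = 8.0 / 13.8
SHR = 0.58

0.58


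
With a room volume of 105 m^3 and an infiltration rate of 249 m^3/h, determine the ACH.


ACH = flow / volume
ACH = 249 / 105
ACH = 2.371

2.371


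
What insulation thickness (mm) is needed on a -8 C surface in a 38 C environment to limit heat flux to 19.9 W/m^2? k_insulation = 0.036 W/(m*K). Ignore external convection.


dT = 38 - (-8) = 46 K
thickness = k * dT / q_max * 1000
thickness = 0.036 * 46 / 19.9 * 1000
thickness = 83.2 mm

83.2


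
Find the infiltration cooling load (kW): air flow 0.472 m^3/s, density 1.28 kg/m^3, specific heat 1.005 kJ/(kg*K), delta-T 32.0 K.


Q = V_dot * rho * cp * dT
Q = 0.472 * 1.28 * 1.005 * 32.0
Q = 19.43 kW

19.43


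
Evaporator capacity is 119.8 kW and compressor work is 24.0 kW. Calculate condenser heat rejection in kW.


Q_cond = Q_evap + W
Q_cond = 119.8 + 24.0
Q_cond = 143.8 kW

143.8


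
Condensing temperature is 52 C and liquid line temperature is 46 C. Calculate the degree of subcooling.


Subcooling = T_cond - T_liquid
Subcooling = 52 - 46
Subcooling = 6 K

6


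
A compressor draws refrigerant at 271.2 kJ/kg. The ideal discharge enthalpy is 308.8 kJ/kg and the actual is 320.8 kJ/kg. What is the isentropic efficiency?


dh_ideal = 308.8 - 271.2 = 37.6 kJ/kg
dh_actual = 320.8 - 271.2 = 49.6 kJ/kg
eta_s = dh_ideal / dh_actual = 37.6 / 49.6
eta_s = 0.7581

0.7581


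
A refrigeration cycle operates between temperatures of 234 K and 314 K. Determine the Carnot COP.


dT = 314 - 234 = 80 K
COP_carnot = T_cold / dT = 234 / 80
COP_carnot = 2.925

2.925


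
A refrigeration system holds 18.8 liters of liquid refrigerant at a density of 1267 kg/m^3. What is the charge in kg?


Charge = V * rho / 1000
Charge = 18.8 * 1267 / 1000
Charge = 23.82 kg

23.82


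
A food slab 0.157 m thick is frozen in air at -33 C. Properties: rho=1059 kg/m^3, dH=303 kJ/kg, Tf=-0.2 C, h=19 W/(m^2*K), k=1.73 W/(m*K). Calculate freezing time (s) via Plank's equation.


dT = -0.2 - (-33) = 32.8 K
term1 = a/(2h) = 0.157/(2*19) = 0.004131578947
term2 = a^2/(8k) = 0.157^2/(8*1.73) = 0.00178099711
t = rho*dH*1000/dT * (term1 + term2)
t = 1059*303*1000/32.8 * (0.004131578947 + 0.00178099711)
t = 57842 s

57842


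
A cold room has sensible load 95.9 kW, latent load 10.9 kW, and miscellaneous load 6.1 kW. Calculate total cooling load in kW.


Q_total = Q_s + Q_l + Q_misc
Q_total = 95.9 + 10.9 + 6.1
Q_total = 112.9 kW

112.9


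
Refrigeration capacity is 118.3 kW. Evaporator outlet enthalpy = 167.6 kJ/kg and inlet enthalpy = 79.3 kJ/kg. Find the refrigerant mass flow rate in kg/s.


dh = 167.6 - 79.3 = 88.3 kJ/kg
m_dot = Q / dh = 118.3 / 88.3 = 1.3398 kg/s

1.3398


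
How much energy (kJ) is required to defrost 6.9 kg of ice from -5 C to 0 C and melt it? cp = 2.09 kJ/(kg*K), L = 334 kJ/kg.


Sensible heat = cp * dT = 2.09 * 5 = 10.45 kJ/kg
Total per kg = 10.45 + 334 = 344.45 kJ/kg
Q = m * total = 6.9 * 344.45
Q = 2376.7 kJ

2376.7


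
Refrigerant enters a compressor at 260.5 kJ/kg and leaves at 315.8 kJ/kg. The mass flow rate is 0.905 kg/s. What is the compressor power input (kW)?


dh = 315.8 - 260.5 = 55.3 kJ/kg
W = m_dot * dh = 0.905 * 55.3 = 50.05 kW

50.05


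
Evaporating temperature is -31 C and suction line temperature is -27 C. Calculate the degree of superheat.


Superheat = T_suction - T_evap
Superheat = -27 - (-31)
Superheat = 4 K

4


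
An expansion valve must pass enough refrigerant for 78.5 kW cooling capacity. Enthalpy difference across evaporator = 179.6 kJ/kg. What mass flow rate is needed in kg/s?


m_dot = Q / dh
m_dot = 78.5 / 179.6
m_dot = 0.4371 kg/s

0.4371


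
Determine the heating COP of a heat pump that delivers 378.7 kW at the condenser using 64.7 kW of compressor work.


COP_hp = Q_cond / W
COP_hp = 378.7 / 64.7
COP_hp = 5.853

5.853


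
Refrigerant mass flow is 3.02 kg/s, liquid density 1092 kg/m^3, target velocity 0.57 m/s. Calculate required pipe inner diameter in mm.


A = m_dot / (rho * v) = 3.02 / (1092 * 0.57) = 0.004851873273 m^2
d = sqrt(4*A/pi) * 1000
d = 78.6 mm

78.6


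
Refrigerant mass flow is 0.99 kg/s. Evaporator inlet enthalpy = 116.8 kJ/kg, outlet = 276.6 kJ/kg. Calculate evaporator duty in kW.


dh = 276.6 - 116.8 = 159.8 kJ/kg
Q_evap = m_dot * dh = 0.99 * 159.8
Q_evap = 158.2 kW

158.2


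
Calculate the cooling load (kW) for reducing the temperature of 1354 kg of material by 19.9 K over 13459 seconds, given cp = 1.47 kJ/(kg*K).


Q = m * cp * dT / t
Q = 1354 * 1.47 * 19.9 / 13459
Q = 2.943 kW

2.943


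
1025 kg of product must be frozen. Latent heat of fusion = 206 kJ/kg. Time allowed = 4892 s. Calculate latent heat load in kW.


Q_lat = m * h_fg / t
Q_lat = 1025 * 206 / 4892
Q_lat = 43.16 kW

43.16


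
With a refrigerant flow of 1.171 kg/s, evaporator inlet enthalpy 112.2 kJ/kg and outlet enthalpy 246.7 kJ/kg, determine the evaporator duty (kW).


dh = 246.7 - 112.2 = 134.5 kJ/kg
Q_evap = m_dot * dh = 1.171 * 134.5
Q_evap = 157.5 kW

157.5


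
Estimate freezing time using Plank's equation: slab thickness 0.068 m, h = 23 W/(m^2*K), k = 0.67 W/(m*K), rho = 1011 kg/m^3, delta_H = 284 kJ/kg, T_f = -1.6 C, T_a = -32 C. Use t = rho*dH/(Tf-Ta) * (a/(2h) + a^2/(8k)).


dT = -1.6 - (-32) = 30.4 K
term1 = a/(2h) = 0.068/(2*23) = 0.00147826087
term2 = a^2/(8k) = 0.068^2/(8*0.67) = 0.0008626865672
t = rho*dH*1000/dT * (term1 + term2)
t = 1011*284*1000/30.4 * (0.00147826087 + 0.0008626865672)
t = 22110 s

22110


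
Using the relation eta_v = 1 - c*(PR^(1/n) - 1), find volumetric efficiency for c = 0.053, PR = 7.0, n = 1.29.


PR^(1/n) = 7.0^(1/1.29) = 4.5197536
eta_v = 1 - 0.053 * (4.5197536 - 1)
eta_v = 0.8135

0.8135


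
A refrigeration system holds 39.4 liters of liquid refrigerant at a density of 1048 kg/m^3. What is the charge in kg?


Charge = V * rho / 1000
Charge = 39.4 * 1048 / 1000
Charge = 41.29 kg

41.29


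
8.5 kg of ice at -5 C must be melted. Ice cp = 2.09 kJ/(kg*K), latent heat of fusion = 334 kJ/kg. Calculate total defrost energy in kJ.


Sensible heat = cp * dT = 2.09 * 5 = 10.45 kJ/kg
Total per kg = 10.45 + 334 = 344.45 kJ/kg
Q = m * total = 8.5 * 344.45
Q = 2927.8 kJ

2927.8


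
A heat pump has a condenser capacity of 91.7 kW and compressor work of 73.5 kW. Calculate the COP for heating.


COP_hp = Q_cond / W
COP_hp = 91.7 / 73.5
COP_hp = 1.248

1.248


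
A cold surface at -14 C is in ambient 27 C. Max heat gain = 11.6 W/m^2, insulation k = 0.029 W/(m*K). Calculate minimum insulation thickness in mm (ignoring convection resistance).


dT = 27 - (-14) = 41 K
thickness = k * dT / q_max * 1000
thickness = 0.029 * 41 / 11.6 * 1000
thickness = 102.5 mm

102.5


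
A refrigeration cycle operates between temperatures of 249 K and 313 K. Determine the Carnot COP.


dT = 313 - 249 = 64 K
COP_carnot = T_cold / dT = 249 / 64
COP_carnot = 3.891

3.891
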